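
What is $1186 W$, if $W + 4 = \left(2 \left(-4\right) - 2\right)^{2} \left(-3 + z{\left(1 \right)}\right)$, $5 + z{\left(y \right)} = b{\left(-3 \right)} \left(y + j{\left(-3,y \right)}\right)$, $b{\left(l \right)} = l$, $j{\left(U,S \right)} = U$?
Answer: $-241944$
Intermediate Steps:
$z{\left(y \right)} = 4 - 3 y$ ($z{\left(y \right)} = -5 - 3 \left(y - 3\right) = -5 - 3 \left(-3 + y\right) = -5 - \left(-9 + 3 y\right) = 4 - 3 y$)
$W = -204$ ($W = -4 + \left(2 \left(-4\right) - 2\right)^{2} \left(-3 + \left(4 - 3\right)\right) = -4 + \left(-8 - 2\right)^{2} \left(-3 + \left(4 - 3\right)\right) = -4 + \left(-10\right)^{2} \left(-3 + 1\right) = -4 + 100 \left(-2\right) = -4 - 200 = -204$)
$1186 W = 1186 \left(-204\right) = -241944$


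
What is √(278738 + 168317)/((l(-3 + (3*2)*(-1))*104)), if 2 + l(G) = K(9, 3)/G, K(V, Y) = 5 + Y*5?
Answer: -9*√447055/3952 ≈ -1.5227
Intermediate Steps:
K(V, Y) = 5 + 5*Y
l(G) = -2 + 20/G (l(G) = -2 + (5 + 5*3)/G = -2 + (5 + 15)/G = -2 + 20/G)
√(278738 + 168317)/((l(-3 + (3*2)*(-1))*104)) = √(278738 + 168317)/(((-2 + 20/(-3 + (3*2)*(-1)))*104)) = √447055/(((-2 + 20/(-3 + 6*(-1)))*104)) = √447055/(((-2 + 20/(-3 - 6))*104)) = √447055/(((-2 + 20/(-9))*104)) = √447055/(((-2 + 20*(-⅑))*104)) = √447055/(((-2 - 20/9)*104)) = √447055/((-38/9*104)) = √447055/(-3952/9) = √447055*(-9/3952) = -9*√447055/3952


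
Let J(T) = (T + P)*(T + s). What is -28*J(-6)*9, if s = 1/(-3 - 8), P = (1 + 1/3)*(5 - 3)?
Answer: -56280/11 ≈ -5116.4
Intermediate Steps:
P = 8/3 (P = (1 + ⅓)*2 = (4/3)*2 = 8/3 ≈ 2.6667)
s = -1/11 (s = 1/(-11) = -1/11 ≈ -0.090909)
J(T) = (-1/11 + T)*(8/3 + T) (J(T) = (T + 8/3)*(T - 1/11) = (8/3 + T)*(-1/11 + T) = (-1/11 + T)*(8/3 + T))
-28*J(-6)*9 = -28*(-8/33 + (-6)² + (85/33)*(-6))*9 = -28*(-8/33 + 36 - 170/11)*9 = -28*670/33*9 = -18760/33*9 = -56280/11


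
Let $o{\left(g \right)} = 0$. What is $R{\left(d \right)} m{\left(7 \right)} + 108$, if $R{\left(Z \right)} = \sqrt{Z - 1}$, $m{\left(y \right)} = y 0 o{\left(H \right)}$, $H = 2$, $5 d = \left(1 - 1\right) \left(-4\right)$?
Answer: $108$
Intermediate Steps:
$d = 0$ ($d = \frac{\left(1 - 1\right) \left(-4\right)}{5} = \frac{0 \left(-4\right)}{5} = \frac{1}{5} \cdot 0 = 0$)
$m{\left(y \right)} = 0$ ($m{\left(y \right)} = y 0 \cdot 0 = 0 \cdot 0 = 0$)
$R{\left(Z \right)} = \sqrt{-1 + Z}$
$R{\left(d \right)} m{\left(7 \right)} + 108 = \sqrt{-1 + 0} \cdot 0 + 108 = \sqrt{-1} \cdot 0 + 108 = i 0 + 108 = 0 + 108 = 108$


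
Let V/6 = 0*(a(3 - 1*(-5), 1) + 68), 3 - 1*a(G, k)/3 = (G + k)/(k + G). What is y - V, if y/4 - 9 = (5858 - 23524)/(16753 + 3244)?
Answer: 649228/19997 ≈ 32.466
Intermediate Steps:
a(G, k) = 6 (a(G, k) = 9 - 3*(G + k)/(k + G) = 9 - 3*(G + k)/(G + k) = 9 - 3*1 = 9 - 3 = 6)
y = 649228/19997 (y = 36 + 4*((5858 - 23524)/(16753 + 3244)) = 36 + 4*(-17666/19997) = 36 - 70664/19997 = 649228/19997 ≈ 32.466)
V = 0 (V = 6*(0*(6 + 68)) = 6*(0*74) = 6*0 = 0)
y - V = 649228/19997 - 1*0 = 649228/19997 + 0 = 649228/19997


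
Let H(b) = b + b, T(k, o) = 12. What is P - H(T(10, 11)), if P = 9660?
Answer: 9636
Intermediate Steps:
H(b) = 2*b
P - H(T(10, 11)) = 9660 - 2*12 = 9660 - 1*24 = 9660 - 24 = 9636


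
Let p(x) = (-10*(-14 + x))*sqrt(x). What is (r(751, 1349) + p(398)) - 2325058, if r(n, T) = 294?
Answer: -2324764 - 3840*sqrt(398) ≈ -2.4014e+6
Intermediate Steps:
p(x) = sqrt(x)*(140 - 10*x) (p(x) = (140 - 10*x)*sqrt(x) = sqrt(x)*(140 - 10*x))
(r(751, 1349) + p(398)) - 2325058 = (294 + 10*sqrt(398)*(14 - 1*398)) - 2325058 = (294 + 10*sqrt(398)*(14 - 398)) - 2325058 = (294 + 10*sqrt(398)*(-384)) - 2325058 = (294 - 3840*sqrt(398)) - 2325058 = -2324764 - 3840*sqrt(398)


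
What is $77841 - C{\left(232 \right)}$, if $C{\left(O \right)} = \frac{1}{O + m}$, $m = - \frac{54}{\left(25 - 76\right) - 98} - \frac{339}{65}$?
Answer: $\frac{171243885194}{2199919} \approx 77841.0$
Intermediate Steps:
$m = - \frac{47001}{9685}$ ($m = - \frac{54}{-51 - 98} - \frac{339}{65} = - \frac{54}{-149} - \frac{339}{65} = \left(-54\right) \left(- \frac{1}{149}\right) - \frac{339}{65} = \frac{54}{149} - \frac{339}{65} = - \frac{47001}{9685} \approx -4.853$)
$C{\left(O \right)} = \frac{1}{- \frac{47001}{9685} + O}$ ($C{\left(O \right)} = \frac{1}{O - \frac{47001}{9685}} = \frac{1}{- \frac{47001}{9685} + O}$)
$77841 - C{\left(232 \right)} = 77841 - \frac{9685}{-47001 + 9685 \cdot 232} = 77841 - \frac{9685}{-47001 + 2246920} = 77841 - \frac{9685}{2199919} = \frac{171243885194}{2199919}$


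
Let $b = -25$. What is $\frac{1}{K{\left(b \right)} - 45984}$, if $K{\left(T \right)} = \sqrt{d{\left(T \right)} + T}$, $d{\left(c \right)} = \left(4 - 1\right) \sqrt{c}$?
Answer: $\frac{1}{-45984 + \sqrt{5} \sqrt{-5 + 3 i}} \approx -2.1747 \cdot 10^{-5} - 2.5 \cdot 10^{-9} i$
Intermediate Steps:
$d{\left(c \right)} = 3 \sqrt{c}$
$K{\left(T \right)} = \sqrt{T + 3 \sqrt{T}}$ ($K{\left(T \right)} = \sqrt{3 \sqrt{T} + T} = \sqrt{T + 3 \sqrt{T}}$)
$\frac{1}{K{\left(b \right)} - 45984} = \frac{1}{\sqrt{-25 + 3 \sqrt{-25}} - 45984} = \frac{1}{\sqrt{-25 + 3 \cdot 5 i} - 45984} = \frac{1}{\sqrt{-25 + 15 i} - 45984} = \frac{1}{-45984 + \sqrt{-25 + 15 i}}$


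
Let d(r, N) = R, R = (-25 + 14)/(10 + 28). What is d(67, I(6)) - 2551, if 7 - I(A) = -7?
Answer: -96949/38 ≈ -2551.3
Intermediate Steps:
I(A) = 14 (I(A) = 7 - 1*(-7) = 7 + 7 = 14)
R = -11/38 ≈ -0.28947
d(r, N) = -11/38
d(67, I(6)) - 2551 = -11/38 - 2551 = -96949/38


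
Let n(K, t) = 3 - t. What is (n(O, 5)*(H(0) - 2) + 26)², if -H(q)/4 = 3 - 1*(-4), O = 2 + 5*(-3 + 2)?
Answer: 7396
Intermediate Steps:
O = -3 (O = 2 + 5*(-1) = 2 - 5 = -3)
H(q) = -28 (H(q) = -4*(3 - 1*(-4)) = -4*(3 + 4) = -4*7 = -28)
(n(O, 5)*(H(0) - 2) + 26)² = ((3 - 1*5)*(-28 - 2) + 26)² = ((3 - 5)*(-30) + 26)² = (-2*(-30) + 26)² = (60 + 26)² = 86² = 7396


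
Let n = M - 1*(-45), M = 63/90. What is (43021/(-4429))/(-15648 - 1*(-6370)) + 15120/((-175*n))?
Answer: -35484053771/18779163734 ≈ -1.8895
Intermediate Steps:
M = 7/10 (M = 63*(1/90) = 7/10 ≈ 0.70000)
n = 457/10 (n = 7/10 - 1*(-45) = 7/10 + 45 = 457/10 ≈ 45.700)
(43021/(-4429))/(-15648 - 1*(-6370)) + 15120/((-175*n)) = (43021/(-4429))/(-15648 - 1*(-6370)) + 15120/((-175*457/10)) = (43021*(-1/4429))/(-15648 + 6370) + 15120/(-15995/2) = -43021/4429/(-9278) + 15120*(-2/15995) = -43021/4429*(-1/9278) - 864/457 = 43021/41092262 - 864/457 = -35484053771/18779163734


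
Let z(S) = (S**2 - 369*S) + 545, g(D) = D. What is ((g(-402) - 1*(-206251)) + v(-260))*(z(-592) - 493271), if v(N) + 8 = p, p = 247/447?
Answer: 7009963302364/447 ≈ 1.5682e+10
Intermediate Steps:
p = 247/447 (p = 247*(1/447) = 247/447 ≈ 0.55257)
v(N) = -3329/447 (v(N) = -8 + 247/447 = -3329/447)
z(S) = 545 + S**2 - 369*S
((g(-402) - 1*(-206251)) + v(-260))*(z(-592) - 493271) = ((-402 - 1*(-206251)) - 3329/447)*((545 + (-592)**2 - 369*(-592)) - 493271) = ((-402 + 206251) - 3329/447)*((545 + 350464 + 218448) - 493271) = (205849 - 3329/447)*(569457 - 493271) = (92011174/447)*76186 = 7009963302364/447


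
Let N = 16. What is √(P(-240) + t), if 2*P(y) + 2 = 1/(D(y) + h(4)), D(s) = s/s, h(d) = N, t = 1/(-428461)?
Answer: I*√1702280503318/1324334 ≈ 0.98519*I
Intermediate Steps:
t = -1/428461 ≈ -2.3339e-6
h(d) = 16
D(s) = 1
P(y) = -33/34 (P(y) = -1 + 1/(2*(1 + 16)) = -1 + (½)/17 = -1 + (½)*(1/17) = -1 + 1/34 = -33/34)
√(P(-240) + t) = √(-33/34 - 1/428461) = √(-14139247/14567674) = I*√1702280503318/1324334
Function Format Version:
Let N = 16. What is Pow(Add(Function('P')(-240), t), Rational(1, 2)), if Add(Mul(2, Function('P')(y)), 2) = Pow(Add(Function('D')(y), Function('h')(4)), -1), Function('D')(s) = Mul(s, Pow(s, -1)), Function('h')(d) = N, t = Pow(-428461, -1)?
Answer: Mul(Rational(1, 1324334), I, Pow(1702280503318, Rational(1, 2))) ≈ Mul(0.98519, I)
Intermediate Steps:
t = Rational(-1, 428461) ≈ -2.3339e-6
Function('h')(d) = 16
Function('D')(s) = 1
Function('P')(y) = Rational(-33, 34) (Function('P')(y) = Add(-1, Mul(Rational(1, 2), Pow(Add(1, 16), -1))) = Add(-1, Mul(Rational(1, 2), Pow(17, -1))) = Add(-1, Mul(Rational(1, 2), Rational(1, 17))) = Add(-1, Rational(1, 34)) = Rational(-33, 34))
Pow(Add(Function('P')(-240), t), Rational(1, 2)) = Pow(Add(Rational(-33, 34), Rational(-1, 428461)), Rational(1, 2)) = Pow(Rational(-14139247, 14567674), Rational(1, 2)) = Mul(Rational(1, 1324334), I, Pow(1702280503318, Rational(1, 2)))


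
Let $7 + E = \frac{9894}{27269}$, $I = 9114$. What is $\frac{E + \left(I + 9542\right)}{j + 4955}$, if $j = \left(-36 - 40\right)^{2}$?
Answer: $\frac{72649925}{41803377} \approx 1.7379$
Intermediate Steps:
$j = 5776$ ($j = \left(-76\right)^{2} = 5776$)
$E = - \frac{180989}{27269}$ ($E = -7 + \frac{9894}{27269} = - \frac{180989}{27269} \approx -6.6372$)
$\frac{E + \left(I + 9542\right)}{j + 4955} = \frac{- \frac{180989}{27269} + \left(9114 + 9542\right)}{5776 + 4955} = \frac{- \frac{180989}{27269} + 18656}{10731} = \frac{508549475}{27269} \cdot \frac{1}{10731} = \frac{72649925}{41803377}$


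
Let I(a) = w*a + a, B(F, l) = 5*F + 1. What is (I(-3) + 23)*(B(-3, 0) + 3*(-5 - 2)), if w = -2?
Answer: -910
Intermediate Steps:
B(F, l) = 1 + 5*F
I(a) = -a (I(a) = -2*a + a = -a)
(I(-3) + 23)*(B(-3, 0) + 3*(-5 - 2)) = (-1*(-3) + 23)*((1 + 5*(-3)) + 3*(-5 - 2)) = (3 + 23)*((1 - 15) + 3*(-7)) = 26*(-14 - 21) = 26*(-35) = -910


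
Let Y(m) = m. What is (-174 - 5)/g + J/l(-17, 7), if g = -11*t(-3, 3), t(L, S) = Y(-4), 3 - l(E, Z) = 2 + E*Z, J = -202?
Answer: -949/165 ≈ -5.7515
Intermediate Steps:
l(E, Z) = 1 - E*Z (l(E, Z) = 3 - (2 + E*Z) = 3 + (-2 - E*Z) = 1 - E*Z)
t(L, S) = -4
g = 44 (g = -11*(-4) = 44)
(-174 - 5)/g + J/l(-17, 7) = (-174 - 5)/44 - 202/(1 - 1*(-17)*7) = -179*1/44 - 202/(1 + 119) = -179/44 - 202/120 = -179/44 - 202*1/120 = -179/44 - 101/60 = -949/165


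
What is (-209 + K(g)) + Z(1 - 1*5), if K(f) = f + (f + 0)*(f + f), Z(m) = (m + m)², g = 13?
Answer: 206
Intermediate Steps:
Z(m) = 4*m² (Z(m) = (2*m)² = 4*m²)
K(f) = f + 2*f² (K(f) = f + f*(2*f) = f + 2*f²)
(-209 + K(g)) + Z(1 - 1*5) = (-209 + 13*(1 + 2*13)) + 4*(1 - 1*5)² = (-209 + 13*(1 + 26)) + 4*(1 - 5)² = (-209 + 13*27) + 4*(-4)² = (-209 + 351) + 4*16 = 142 + 64 = 206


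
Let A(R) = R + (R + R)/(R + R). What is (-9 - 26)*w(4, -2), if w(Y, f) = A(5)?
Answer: -210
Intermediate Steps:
A(R) = 1 + R (A(R) = R + (2*R)/((2*R)) = R + (2*R)*(1/(2*R)) = R + 1 = 1 + R)
w(Y, f) = 6 (w(Y, f) = 1 + 5 = 6)
(-9 - 26)*w(4, -2) = (-9 - 26)*6 = -35*6 = -210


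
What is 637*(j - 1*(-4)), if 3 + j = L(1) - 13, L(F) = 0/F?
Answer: -7644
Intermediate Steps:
L(F) = 0
j = -16 (j = -3 + (0 - 13) = -3 - 13 = -16)
637*(j - 1*(-4)) = 637*(-16 - 1*(-4)) = 637*(-16 + 4) = 637*(-12) = -7644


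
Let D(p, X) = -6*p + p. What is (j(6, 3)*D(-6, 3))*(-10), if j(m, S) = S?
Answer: -900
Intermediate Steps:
D(p, X) = -5*p
(j(6, 3)*D(-6, 3))*(-10) = (3*(-5*(-6)))*(-10) = (3*30)*(-10) = 90*(-10) = -900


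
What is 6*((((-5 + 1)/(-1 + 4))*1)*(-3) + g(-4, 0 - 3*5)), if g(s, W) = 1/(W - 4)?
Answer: 450/19 ≈ 23.684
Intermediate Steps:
g(s, W) = 1/(-4 + W)
6*((((-5 + 1)/(-1 + 4))*1)*(-3) + g(-4, 0 - 3*5)) = 6*((((-5 + 1)/(-1 + 4))*1)*(-3) + 1/(-4 + (0 - 3*5))) = 6*((-4/3*1)*(-3) + 1/(-4 + (0 - 15))) = 6*((-4*1/3*1)*(-3) + 1/(-4 - 15)) = 6*(-4/3*1*(-3) + 1/(-19)) = 6*(-4/3*(-3) - 1/19) = 6*(4 - 1/19) = 6*(75/19) = 450/19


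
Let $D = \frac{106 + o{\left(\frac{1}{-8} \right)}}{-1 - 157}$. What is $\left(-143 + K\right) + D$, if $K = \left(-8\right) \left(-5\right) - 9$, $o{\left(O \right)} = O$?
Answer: $- \frac{142415}{1264} \approx -112.67$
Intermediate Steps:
$D = - \frac{847}{1264}$ ($D = \frac{106 + \frac{1}{-8}}{-1 - 157} = \frac{106 - \frac{1}{8}}{-158} = \frac{847}{8} \left(- \frac{1}{158}\right) = - \frac{847}{1264} \approx -0.67009$)
$K = 31$ ($K = 40 - 9 = 31$)
$\left(-143 + K\right) + D = \left(-143 + 31\right) - \frac{847}{1264} = -112 - \frac{847}{1264} = - \frac{142415}{1264}$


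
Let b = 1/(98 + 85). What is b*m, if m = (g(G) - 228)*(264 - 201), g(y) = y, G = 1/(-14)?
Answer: -9579/122 ≈ -78.516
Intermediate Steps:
G = -1/14 ≈ -0.071429
b = 1/183 ≈ 0.0054645
m = -28737/2 (m = (-1/14 - 228)*(264 - 201) = -3193/14*63 = -28737/2 ≈ -14369.)
b*m = (1/183)*(-28737/2) = -9579/122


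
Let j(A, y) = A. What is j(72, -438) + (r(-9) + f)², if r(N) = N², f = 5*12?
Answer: 19953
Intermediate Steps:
f = 60
j(72, -438) + (r(-9) + f)² = 72 + ((-9)² + 60)² = 72 + (81 + 60)² = 72 + 141² = 72 + 19881 = 19953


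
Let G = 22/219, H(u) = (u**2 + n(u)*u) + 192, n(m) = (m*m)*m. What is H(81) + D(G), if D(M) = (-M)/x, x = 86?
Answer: 405434564647/9417 ≈ 4.3053e+7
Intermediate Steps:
n(m) = m**3 (n(m) = m**2*m = m**3)
H(u) = 192 + u**2 + u**4 (H(u) = (u**2 + u**3*u) + 192 = (u**2 + u**4) + 192 = 192 + u**2 + u**4)
G = 22/219 (G = 22*(1/219) = 22/219 ≈ 0.10046)
D(M) = -M/86
H(81) + D(G) = (192 + 81**2 + 81**4) - 1/86*22/219 = (192 + 6561 + 43046721) - 11/9417 = 43053474 - 11/9417 = 405434564647/9417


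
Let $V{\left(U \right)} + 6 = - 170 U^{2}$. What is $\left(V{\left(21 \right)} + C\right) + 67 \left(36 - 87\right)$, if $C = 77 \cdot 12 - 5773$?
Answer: $-83242$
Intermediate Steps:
$V{\left(U \right)} = -6 - 170 U^{2}$
$C = -4849$ ($C = 924 - 5773 = -4849$)
$\left(V{\left(21 \right)} + C\right) + 67 \left(36 - 87\right) = \left(\left(-6 - 170 \cdot 21^{2}\right) - 4849\right) + 67 \left(36 - 87\right) = \left(\left(-6 - 74970\right) - 4849\right) + 67 \left(-51\right) = \left(\left(-6 - 74970\right) - 4849\right) - 3417 = \left(-74976 - 4849\right) - 3417 = -79825 - 3417 = -83242$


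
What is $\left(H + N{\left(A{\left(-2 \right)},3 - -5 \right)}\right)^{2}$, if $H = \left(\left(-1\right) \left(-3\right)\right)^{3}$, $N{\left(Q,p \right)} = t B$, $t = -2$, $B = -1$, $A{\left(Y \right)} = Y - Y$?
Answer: $841$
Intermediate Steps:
$A{\left(Y \right)} = 0$
$N{\left(Q,p \right)} = 2$ ($N{\left(Q,p \right)} = \left(-2\right) \left(-1\right) = 2$)
$H = 27$ ($H = 3^{3} = 27$)
$\left(H + N{\left(A{\left(-2 \right)},3 - -5 \right)}\right)^{2} = \left(27 + 2\right)^{2} = 29^{2} = 841$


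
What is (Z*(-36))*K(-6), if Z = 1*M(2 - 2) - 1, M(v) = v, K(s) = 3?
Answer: 108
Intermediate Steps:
Z = -1 (Z = 1*(2 - 2) - 1 = 1*0 - 1 = 0 - 1 = -1)
(Z*(-36))*K(-6) = -1*(-36)*3 = 36*3 = 108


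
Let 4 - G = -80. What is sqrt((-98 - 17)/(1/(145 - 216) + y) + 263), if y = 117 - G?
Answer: sqrt(1423423102)/2342 ≈ 16.109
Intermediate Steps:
G = 84 (G = 4 - 1*(-80) = 4 + 80 = 84)
y = 33 (y = 117 - 1*84 = 117 - 84 = 33)
sqrt((-98 - 17)/(1/(145 - 216) + y) + 263) = sqrt((-98 - 17)/(1/(145 - 216) + 33) + 263) = sqrt(-115/(1/(-71) + 33) + 263) = sqrt(-115/(-1/71 + 33) + 263) = sqrt(-115/2342/71 + 263) = sqrt(-115*71/2342 + 263) = sqrt(-8165/2342 + 263) = sqrt(607781/2342) = sqrt(1423423102)/2342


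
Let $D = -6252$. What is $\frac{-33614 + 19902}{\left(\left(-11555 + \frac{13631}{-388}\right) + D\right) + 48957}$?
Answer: $- \frac{5320256}{12072569} \approx -0.44069$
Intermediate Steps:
$\frac{-33614 + 19902}{\left(\left(-11555 + \frac{13631}{-388}\right) + D\right) + 48957} = \frac{-33614 + 19902}{\left(\left(-11555 + \frac{13631}{-388}\right) - 6252\right) + 48957} = - \frac{13712}{\left(\left(-11555 + 13631 \left(- \frac{1}{388}\right)\right) - 6252\right) + 48957} = - \frac{13712}{\left(\left(-11555 - \frac{13631}{388}\right) - 6252\right) + 48957} = - \frac{13712}{\left(- \frac{4496971}{388} - 6252\right) + 48957} = - \frac{13712}{- \frac{6922747}{388} + 48957} = - \frac{13712}{\frac{12072569}{388}} = \left(-13712\right) \frac{388}{12072569} = - \frac{5320256}{12072569}$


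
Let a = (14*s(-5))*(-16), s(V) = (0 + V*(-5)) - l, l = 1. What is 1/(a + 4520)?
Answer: -1/856 ≈ -0.0011682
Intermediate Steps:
s(V) = -1 - 5*V (s(V) = (0 + V*(-5)) - 1*1 = (0 - 5*V) - 1 = -5*V - 1 = -1 - 5*V)
a = -5376 (a = (14*(-1 - 5*(-5)))*(-16) = (14*(-1 + 25))*(-16) = (14*24)*(-16) = 336*(-16) = -5376)
1/(a + 4520) = 1/(-5376 + 4520) = 1/(-856) = -1/856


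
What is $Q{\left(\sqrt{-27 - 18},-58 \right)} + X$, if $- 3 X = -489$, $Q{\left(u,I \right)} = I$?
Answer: $105$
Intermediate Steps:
$X = 163$ ($X = \left(- \frac{1}{3}\right) \left(-489\right) = 163$)
$Q{\left(\sqrt{-27 - 18},-58 \right)} + X = -58 + 163 = 105$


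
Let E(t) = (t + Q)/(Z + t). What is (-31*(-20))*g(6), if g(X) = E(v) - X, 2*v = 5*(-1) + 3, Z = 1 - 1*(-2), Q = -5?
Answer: -5580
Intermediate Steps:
Z = 3 (Z = 1 + 2 = 3)
v = -1 (v = (5*(-1) + 3)/2 = (-5 + 3)/2 = (½)*(-2) = -1)
E(t) = (-5 + t)/(3 + t) (E(t) = (t - 5)/(3 + t) = (-5 + t)/(3 + t))
g(X) = -3 - X (g(X) = (-5 - 1)/(3 - 1) - X = -6/2 - X = (½)*(-6) - X = -3 - X)
(-31*(-20))*g(6) = (-31*(-20))*(-3 - 1*6) = 620*(-3 - 6) = 620*(-9) = -5580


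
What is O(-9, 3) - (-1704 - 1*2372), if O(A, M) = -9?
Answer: 4067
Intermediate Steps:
O(-9, 3) - (-1704 - 1*2372) = -9 - (-1704 - 1*2372) = -9 - (-1704 - 2372) = -9 - 1*(-4076) = -9 + 4076 = 4067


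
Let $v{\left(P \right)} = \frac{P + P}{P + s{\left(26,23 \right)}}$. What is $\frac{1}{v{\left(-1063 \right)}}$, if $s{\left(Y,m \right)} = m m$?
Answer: $\frac{267}{1063} \approx 0.25118$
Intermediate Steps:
$s{\left(Y,m \right)} = m^{2}$
$v{\left(P \right)} = \frac{2 P}{529 + P}$ ($v{\left(P \right)} = \frac{P + P}{P + 23^{2}} = \frac{2 P}{P + 529} = \frac{2 P}{529 + P}$)
$\frac{1}{v{\left(-1063 \right)}} = \frac{1}{2 \left(-1063\right) \frac{1}{529 - 1063}} = \frac{1}{2 \left(-1063\right) \frac{1}{-534}} = \frac{1}{2 \left(-1063\right) \left(- \frac{1}{534}\right)} = \frac{1}{\frac{1063}{267}} = \frac{267}{1063}$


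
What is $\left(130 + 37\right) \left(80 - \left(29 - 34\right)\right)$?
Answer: $14195$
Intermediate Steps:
$\left(130 + 37\right) \left(80 - \left(29 - 34\right)\right) = 167 \left(80 - \left(29 - 34\right)\right) = 167 \left(80 - -5\right) = 167 \left(80 + 5\right) = 167 \cdot 85 = 14195$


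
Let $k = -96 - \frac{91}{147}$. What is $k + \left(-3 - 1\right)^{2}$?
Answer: $- \frac{1693}{21} \approx -80.619$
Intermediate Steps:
$k = - \frac{2029}{21}$ ($k = -96 - 91 \cdot \frac{1}{147} = -96 - \frac{13}{21} = - \frac{2029}{21} \approx -96.619$)
$k + \left(-3 - 1\right)^{2} = - \frac{2029}{21} + \left(-3 - 1\right)^{2} = - \frac{2029}{21} + \left(-4\right)^{2} = - \frac{2029}{21} + 16 = - \frac{1693}{21}$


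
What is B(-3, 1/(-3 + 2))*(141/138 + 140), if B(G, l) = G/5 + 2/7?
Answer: -71357/1610 ≈ -44.321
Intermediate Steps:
B(G, l) = 2/7 + G/5 (B(G, l) = G*(⅕) + 2*(⅐) = G/5 + 2/7 = 2/7 + G/5)
B(-3, 1/(-3 + 2))*(141/138 + 140) = (2/7 + (⅕)*(-3))*(141/138 + 140) = (2/7 - ⅗)*(141*(1/138) + 140) = -11*(47/46 + 140)/35 = -11/35*6487/46 = -71357/1610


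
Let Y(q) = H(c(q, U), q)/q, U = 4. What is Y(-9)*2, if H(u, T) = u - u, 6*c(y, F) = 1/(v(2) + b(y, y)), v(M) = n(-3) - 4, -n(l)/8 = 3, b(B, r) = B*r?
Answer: 0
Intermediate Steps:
n(l) = -24 (n(l) = -8*3 = -24)
v(M) = -28 (v(M) = -24 - 4 = -28)
c(y, F) = 1/(6*(-28 + y²)) (c(y, F) = 1/(6*(-28 + y*y)) = 1/(6*(-28 + y²)))
H(u, T) = 0
Y(q) = 0 (Y(q) = 0/q = 0)
Y(-9)*2 = 0*2 = 0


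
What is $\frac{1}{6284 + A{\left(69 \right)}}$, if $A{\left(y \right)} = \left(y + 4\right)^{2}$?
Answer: $\frac{1}{11613} \approx 8.611 \cdot 10^{-5}$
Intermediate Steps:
$A{\left(y \right)} = \left(4 + y\right)^{2}$
$\frac{1}{6284 + A{\left(69 \right)}} = \frac{1}{6284 + \left(4 + 69\right)^{2}} = \frac{1}{6284 + 73^{2}} = \frac{1}{6284 + 5329} = \frac{1}{11613}$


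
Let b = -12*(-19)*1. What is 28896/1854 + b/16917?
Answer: 27180908/1742451 ≈ 15.599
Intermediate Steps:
b = 228 (b = 228*1 = 228)
28896/1854 + b/16917 = 28896/1854 + 228/16917 = 28896*(1/1854) + 228*(1/16917) = 4816/309 + 76/5639 = 27180908/1742451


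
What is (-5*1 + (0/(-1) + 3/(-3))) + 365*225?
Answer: 82119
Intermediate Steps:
(-5*1 + (0/(-1) + 3/(-3))) + 365*225 = (-5 + (0*(-1) + 3*(-⅓))) + 82125 = (-5 + (0 - 1)) + 82125 = (-5 - 1) + 82125 = -6 + 82125 = 82119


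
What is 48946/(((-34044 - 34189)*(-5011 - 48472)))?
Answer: 48946/3649305539 ≈ 1.3412e-5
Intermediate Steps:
48946/(((-34044 - 34189)*(-5011 - 48472))) = 48946/((-68233*(-53483))) = 48946/3649305539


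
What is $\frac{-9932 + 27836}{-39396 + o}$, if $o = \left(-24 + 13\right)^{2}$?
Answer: $- \frac{17904}{39275} \approx -0.45586$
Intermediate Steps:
$o = 121$ ($o = \left(-11\right)^{2} = 121$)
$\frac{-9932 + 27836}{-39396 + o} = \frac{-9932 + 27836}{-39396 + 121} = \frac{17904}{-39275} = 17904 \left(- \frac{1}{39275}\right) = - \frac{17904}{39275}$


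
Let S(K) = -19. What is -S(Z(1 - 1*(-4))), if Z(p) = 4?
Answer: 19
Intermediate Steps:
-S(Z(1 - 1*(-4))) = -1*(-19) = 19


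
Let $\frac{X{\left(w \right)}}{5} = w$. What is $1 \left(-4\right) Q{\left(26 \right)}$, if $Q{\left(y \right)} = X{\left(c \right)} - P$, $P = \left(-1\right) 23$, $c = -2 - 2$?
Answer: $-12$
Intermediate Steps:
$c = -4$ ($c = -2 - 2 = -4$)
$P = -23$
$X{\left(w \right)} = 5 w$
$Q{\left(y \right)} = 3$ ($Q{\left(y \right)} = 5 \left(-4\right) - -23 = -20 + 23 = 3$)
$1 \left(-4\right) Q{\left(26 \right)} = 1 \left(-4\right) 3 = \left(-4\right) 3 = -12$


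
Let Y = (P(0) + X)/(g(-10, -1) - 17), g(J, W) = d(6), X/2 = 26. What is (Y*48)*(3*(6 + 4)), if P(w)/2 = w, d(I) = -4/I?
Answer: -224640/53 ≈ -4238.5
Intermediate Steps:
X = 52 (X = 2*26 = 52)
P(w) = 2*w
g(J, W) = -⅔ (g(J, W) = -4/6 = -4*⅙ = -⅔)
Y = -156/53 (Y = (2*0 + 52)/(-⅔ - 17) = (0 + 52)/(-53/3) = 52*(-3/53) = -156/53 ≈ -2.9434)
(Y*48)*(3*(6 + 4)) = (-156/53*48)*(3*(6 + 4)) = -22464*10/53 = -7488/53*30 = -224640/53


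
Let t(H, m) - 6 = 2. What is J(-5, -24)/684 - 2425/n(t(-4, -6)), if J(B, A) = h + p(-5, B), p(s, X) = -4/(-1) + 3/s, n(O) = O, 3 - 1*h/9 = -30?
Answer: -2070371/6840 ≈ -302.69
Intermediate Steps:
h = 297 (h = 27 - 9*(-30) = 27 + 270 = 297)
t(H, m) = 8 (t(H, m) = 6 + 2 = 8)
p(s, X) = 4 + 3/s (p(s, X) = -4*(-1) + 3/s = 4 + 3/s)
J(B, A) = 1502/5 (J(B, A) = 297 + (4 + 3/(-5)) = 297 + (4 + 3*(-⅕)) = 297 + (4 - ⅗) = 297 + 17/5 = 1502/5)
J(-5, -24)/684 - 2425/n(t(-4, -6)) = (1502/5)/684 - 2425/8 = (1502/5)*(1/684) - 2425*⅛ = 751/1710 - 2425/8 = -2070371/6840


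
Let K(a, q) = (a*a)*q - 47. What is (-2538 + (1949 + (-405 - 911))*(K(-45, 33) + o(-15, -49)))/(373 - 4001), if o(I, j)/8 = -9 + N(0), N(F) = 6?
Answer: -10563186/907 ≈ -11646.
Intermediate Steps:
K(a, q) = -47 + q*a² (K(a, q) = a²*q - 47 = q*a² - 47 = -47 + q*a²)
o(I, j) = -24 (o(I, j) = 8*(-9 + 6) = 8*(-3) = -24)
(-2538 + (1949 + (-405 - 911))*(K(-45, 33) + o(-15, -49)))/(373 - 4001) = (-2538 + (1949 + (-405 - 911))*((-47 + 33*(-45)²) - 24))/(373 - 4001) = (-2538 + (1949 - 1316)*((-47 + 33*2025) - 24))/(-3628) = (-2538 + 633*((-47 + 66825) - 24))*(-1/3628) = (-2538 + 633*(66778 - 24))*(-1/3628) = (-2538 + 633*66754)*(-1/3628) = (-2538 + 42255282)*(-1/3628) = 42252744*(-1/3628) = -10563186/907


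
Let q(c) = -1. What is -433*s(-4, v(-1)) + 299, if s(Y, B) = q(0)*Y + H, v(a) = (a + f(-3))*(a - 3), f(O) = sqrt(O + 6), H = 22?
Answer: -10959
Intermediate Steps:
f(O) = sqrt(6 + O)
v(a) = (-3 + a)*(a + sqrt(3)) (v(a) = (a + sqrt(6 - 3))*(a - 3) = (a + sqrt(3))*(-3 + a) = (-3 + a)*(a + sqrt(3)))
s(Y, B) = 22 - Y (s(Y, B) = -Y + 22 = 22 - Y)
-433*s(-4, v(-1)) + 299 = -433*(22 - 1*(-4)) + 299 = -433*(22 + 4) + 299 = -433*26 + 299 = -11258 + 299 = -10959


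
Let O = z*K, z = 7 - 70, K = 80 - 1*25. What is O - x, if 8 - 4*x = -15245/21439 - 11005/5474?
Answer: -1627827455973/469428344 ≈ -3467.7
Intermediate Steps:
K = 55 (K = 80 - 25 = 55)
z = -63
O = -3465 (O = -63*55 = -3465)
x = 1258244013/469428344 (x = 2 - (-15245/21439 - 11005/5474)/4 = 2 - ¼*(-319387325/117357086) = 2 + 319387325/469428344 = 1258244013/469428344 ≈ 2.6804)
O - x = -3465 - 1*1258244013/469428344 = -3465 - 1258244013/469428344 = -1627827455973/469428344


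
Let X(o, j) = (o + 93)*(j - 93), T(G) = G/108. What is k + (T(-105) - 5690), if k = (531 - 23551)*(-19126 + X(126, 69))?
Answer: 20205646165/36 ≈ 5.6127e+8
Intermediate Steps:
T(G) = G/108 (T(G) = G*(1/108) = G/108)
X(o, j) = (-93 + j)*(93 + o) (X(o, j) = (93 + o)*(-93 + j) = (-93 + j)*(93 + o))
k = 561273640 (k = (531 - 23551)*(-19126 + (-8649 - 93*126 + 93*69 + 69*126)) = -23020*(-19126 + (-8649 - 11718 + 6417 + 8694)) = -23020*(-19126 - 5256) = -23020*(-24382) = 561273640)
k + (T(-105) - 5690) = 561273640 + ((1/108)*(-105) - 5690) = 561273640 + (-35/36 - 5690) = 561273640 - 204875/36 = 20205646165/36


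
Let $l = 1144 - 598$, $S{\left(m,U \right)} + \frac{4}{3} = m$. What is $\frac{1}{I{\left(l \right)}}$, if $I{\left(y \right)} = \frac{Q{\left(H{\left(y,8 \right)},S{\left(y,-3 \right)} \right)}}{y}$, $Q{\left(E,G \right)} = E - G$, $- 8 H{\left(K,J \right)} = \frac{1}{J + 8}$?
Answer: $- \frac{209664}{209155} \approx -1.0024$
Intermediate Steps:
$H{\left(K,J \right)} = - \frac{1}{8 \left(8 + J\right)}$ ($H{\left(K,J \right)} = - \frac{1}{8 \left(J + 8\right)} = - \frac{1}{8 \left(8 + J\right)}$)
$S{\left(m,U \right)} = - \frac{4}{3} + m$
$l = 546$
$I{\left(y \right)} = \frac{\frac{509}{384} - y}{y}$ ($I{\left(y \right)} = \frac{- \frac{1}{64 + 8 \cdot 8} - \left(- \frac{4}{3} + y\right)}{y} = \frac{- \frac{1}{64 + 64} - \left(- \frac{4}{3} + y\right)}{y} = \frac{- \frac{1}{128} - \left(- \frac{4}{3} + y\right)}{y} = \frac{\frac{509}{384} - y}{y}$)
$\frac{1}{I{\left(l \right)}} = \frac{1}{\frac{1}{546} \left(\frac{509}{384} - 546\right)} = \frac{1}{\frac{1}{546} \left(- \frac{209155}{384}\right)} = \frac{1}{- \frac{209155}{209664}} = - \frac{209664}{209155}$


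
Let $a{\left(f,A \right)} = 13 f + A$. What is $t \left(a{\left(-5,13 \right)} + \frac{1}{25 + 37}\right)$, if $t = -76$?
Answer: $\frac{122474}{31} \approx 3950.8$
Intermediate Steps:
$a{\left(f,A \right)} = A + 13 f$
$t \left(a{\left(-5,13 \right)} + \frac{1}{25 + 37}\right) = - 76 \left(\left(13 + 13 \left(-5\right)\right) + \frac{1}{25 + 37}\right) = - 76 \left(\left(13 - 65\right) + \frac{1}{62}\right) = - 76 \left(-52 + \frac{1}{62}\right) = \left(-76\right) \left(- \frac{3223}{62}\right) = \frac{122474}{31}$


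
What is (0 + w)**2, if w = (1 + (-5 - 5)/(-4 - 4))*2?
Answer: 81/4 ≈ 20.250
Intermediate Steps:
w = 9/2 (w = (1 - 10/(-8))*2 = (1 - 10*(-1/8))*2 = (1 + 5/4)*2 = (9/4)*2 = 9/2 ≈ 4.5000)
(0 + w)**2 = (0 + 9/2)**2 = (9/2)**2 = 81/4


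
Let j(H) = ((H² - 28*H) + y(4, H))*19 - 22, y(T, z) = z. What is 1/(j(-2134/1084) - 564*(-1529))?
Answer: 293764/253640991549 ≈ 1.1582e-6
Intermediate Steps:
j(H) = -22 - 513*H + 19*H² (j(H) = ((H² - 28*H) + H)*19 - 22 = (H² - 27*H)*19 - 22 = (-513*H + 19*H²) - 22 = -22 - 513*H + 19*H²)
1/(j(-2134/1084) - 564*(-1529)) = 1/((-22 - (-1094742)/1084 + 19*(-2134/1084)²) - 564*(-1529)) = 1/((-22 - (-1094742)/1084 + 19*(-2134*1/1084)²) + 862356) = 1/((-22 - 513*(-1067/542) + 19*(-1067/542)²) + 862356) = 1/((-22 + 547371/542 + 19*(1138489/293764)) + 862356) = 1/((-22 + 547371/542 + 21631291/293764) + 862356) = 1/(311843565/293764 + 862356) = 1/(253640991549/293764) = 293764/253640991549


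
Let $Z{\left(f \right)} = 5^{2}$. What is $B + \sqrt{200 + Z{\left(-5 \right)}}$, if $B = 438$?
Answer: $453$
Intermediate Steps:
$Z{\left(f \right)} = 25$
$B + \sqrt{200 + Z{\left(-5 \right)}} = 438 + \sqrt{200 + 25} = 438 + \sqrt{225} = 438 + 15 = 453$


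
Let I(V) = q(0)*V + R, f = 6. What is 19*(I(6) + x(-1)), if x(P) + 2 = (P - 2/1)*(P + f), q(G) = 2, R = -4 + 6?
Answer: -57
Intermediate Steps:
R = 2
x(P) = -2 + (-2 + P)*(6 + P) (x(P) = -2 + (P - 2/1)*(P + 6) = -2 + (P - 2*1)*(6 + P) = -2 + (P - 2)*(6 + P) = -2 + (-2 + P)*(6 + P))
I(V) = 2 + 2*V (I(V) = 2*V + 2 = 2 + 2*V)
19*(I(6) + x(-1)) = 19*((2 + 2*6) + (-14 + (-1)**2 + 4*(-1))) = 19*((2 + 12) + (-14 + 1 - 4)) = 19*(14 - 17) = 19*(-3) = -57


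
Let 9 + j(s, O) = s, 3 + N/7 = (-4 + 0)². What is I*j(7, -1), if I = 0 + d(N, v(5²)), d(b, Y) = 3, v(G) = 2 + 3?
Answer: -6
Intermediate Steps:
N = 91 (N = -21 + 7*(-4 + 0)² = -21 + 7*(-4)² = -21 + 7*16 = -21 + 112 = 91)
v(G) = 5
j(s, O) = -9 + s
I = 3 (I = 0 + 3 = 3)
I*j(7, -1) = 3*(-9 + 7) = 3*(-2) = -6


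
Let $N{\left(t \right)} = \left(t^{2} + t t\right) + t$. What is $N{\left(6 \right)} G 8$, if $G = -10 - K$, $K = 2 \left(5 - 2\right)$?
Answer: $-9984$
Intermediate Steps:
$K = 6$ ($K = 2 \cdot 3 = 6$)
$N{\left(t \right)} = t + 2 t^{2}$ ($N{\left(t \right)} = \left(t^{2} + t^{2}\right) + t = 2 t^{2} + t = t + 2 t^{2}$)
$G = -16$ ($G = -10 - 6 = -16$)
$N{\left(6 \right)} G 8 = 6 \left(1 + 2 \cdot 6\right) \left(-16\right) 8 = 6 \left(1 + 12\right) \left(-16\right) 8 = 6 \cdot 13 \left(-16\right) 8 = 78 \left(-16\right) 8 = \left(-1248\right) 8 = -9984$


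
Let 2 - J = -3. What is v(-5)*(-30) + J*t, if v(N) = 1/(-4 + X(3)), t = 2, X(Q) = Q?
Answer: 40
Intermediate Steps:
J = 5 (J = 2 - 1*(-3) = 2 + 3 = 5)
v(N) = -1 (v(N) = 1/(-4 + 3) = 1/(-1) = -1)
v(-5)*(-30) + J*t = -1*(-30) + 5*2 = 30 + 10 = 40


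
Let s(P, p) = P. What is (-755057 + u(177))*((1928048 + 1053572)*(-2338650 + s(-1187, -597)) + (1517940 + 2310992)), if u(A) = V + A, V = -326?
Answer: 5268695389290243648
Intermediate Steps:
u(A) = -326 + A
(-755057 + u(177))*((1928048 + 1053572)*(-2338650 + s(-1187, -597)) + (1517940 + 2310992)) = (-755057 + (-326 + 177))*((1928048 + 1053572)*(-2338650 - 1187) + (1517940 + 2310992)) = (-755057 - 149)*(2981620*(-2339837) + 3828932) = -755206*(-6976504795940 + 3828932) = -755206*(-6976500967008) = 5268695389290243648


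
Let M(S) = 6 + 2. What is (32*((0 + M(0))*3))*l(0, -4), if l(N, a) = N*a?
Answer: 0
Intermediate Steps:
M(S) = 8
(32*((0 + M(0))*3))*l(0, -4) = (32*((0 + 8)*3))*(0*(-4)) = (32*(8*3))*0 = (32*24)*0 = 768*0 = 0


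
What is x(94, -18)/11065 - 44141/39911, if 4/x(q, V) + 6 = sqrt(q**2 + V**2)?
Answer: -1114086156899/1007324305415 + 2*sqrt(2290)/25239265 ≈ -1.1060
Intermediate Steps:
x(q, V) = 4/(-6 + sqrt(V**2 + q**2)) (x(q, V) = 4/(-6 + sqrt(q**2 + V**2)) = 4/(-6 + sqrt(V**2 + q**2)))
x(94, -18)/11065 - 44141/39911 = (4/(-6 + sqrt((-18)**2 + 94**2)))/11065 - 44141/39911 = (4/(-6 + sqrt(324 + 8836)))*(1/11065) - 44141*1/39911 = (4/(-6 + sqrt(9160)))*(1/11065) - 44141/39911 = (4/(-6 + 2*sqrt(2290)))*(1/11065) - 44141/39911 = 4/(11065*(-6 + 2*sqrt(2290))) - 44141/39911 = -44141/39911 + 4/(11065*(-6 + 2*sqrt(2290)))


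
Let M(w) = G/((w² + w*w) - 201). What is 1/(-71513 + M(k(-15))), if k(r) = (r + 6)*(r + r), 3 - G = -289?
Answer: -145599/10412220995 ≈ -1.3983e-5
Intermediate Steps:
G = 292 (G = 3 - 1*(-289) = 3 + 289 = 292)
k(r) = 2*r*(6 + r) (k(r) = (6 + r)*(2*r) = 2*r*(6 + r))
M(w) = 292/(-201 + 2*w²) (M(w) = 292/((w² + w*w) - 201) = 292/((w² + w²) - 201) = 292/(2*w² - 201) = 292/(-201 + 2*w²))
1/(-71513 + M(k(-15))) = 1/(-71513 + 292/(-201 + 2*(2*(-15)*(6 - 15))²)) = 1/(-71513 + 292/(-201 + 2*(2*(-15)*(-9))²)) = 1/(-71513 + 292/(-201 + 2*270²)) = 1/(-71513 + 292/(-201 + 2*72900)) = 1/(-71513 + 292/(-201 + 145800)) = 1/(-71513 + 292/145599) = 1/(-10412220995/145599) = -145599/10412220995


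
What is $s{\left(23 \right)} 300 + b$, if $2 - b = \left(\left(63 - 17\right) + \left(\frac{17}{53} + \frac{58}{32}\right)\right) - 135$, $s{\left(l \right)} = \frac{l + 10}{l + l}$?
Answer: $\frac{5930857}{19504} \approx 304.08$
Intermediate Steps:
$s{\left(l \right)} = \frac{10 + l}{2 l}$
$b = \frac{75359}{848}$ ($b = 2 - \left(\left(\left(63 - 17\right) + \left(\frac{17}{53} + \frac{58}{32}\right)\right) - 135\right) = 2 - \left(\left(\left(63 - 17\right) + \left(17 \cdot \frac{1}{53} + 58 \cdot \frac{1}{32}\right)\right) - 135\right) = 2 - \left(\left(46 + \left(\frac{17}{53} + \frac{29}{16}\right)\right) - 135\right) = 2 - \left(\left(46 + \frac{1809}{848}\right) - 135\right) = 2 - \left(\frac{40817}{848} - 135\right) = 2 - - \frac{73663}{848} = 2 + \frac{73663}{848} = \frac{75359}{848} \approx 88.867$)
$s{\left(23 \right)} 300 + b = \frac{10 + 23}{2 \cdot 23} \cdot 300 + \frac{75359}{848} = \frac{1}{2} \cdot \frac{1}{23} \cdot 33 \cdot 300 + \frac{75359}{848} = \frac{33}{46} \cdot 300 + \frac{75359}{848} = \frac{4950}{23} + \frac{75359}{848} = \frac{5930857}{19504}$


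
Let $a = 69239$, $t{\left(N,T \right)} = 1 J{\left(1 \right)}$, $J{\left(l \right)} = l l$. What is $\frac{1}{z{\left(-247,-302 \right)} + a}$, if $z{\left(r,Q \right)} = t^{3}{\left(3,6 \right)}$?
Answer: $\frac{1}{69240} \approx 1.4443 \cdot 10^{-5}$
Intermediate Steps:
$J{\left(l \right)} = l^{2}$
$t{\left(N,T \right)} = 1$ ($t{\left(N,T \right)} = 1 \cdot 1^{2} = 1 \cdot 1 = 1$)
$z{\left(r,Q \right)} = 1$ ($z{\left(r,Q \right)} = 1^{3} = 1$)
$\frac{1}{z{\left(-247,-302 \right)} + a} = \frac{1}{1 + 69239} = \frac{1}{69240}$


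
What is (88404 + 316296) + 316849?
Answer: 721549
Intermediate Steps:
(88404 + 316296) + 316849 = 404700 + 316849 = 721549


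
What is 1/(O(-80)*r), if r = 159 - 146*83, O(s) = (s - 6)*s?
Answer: -1/82277920 ≈ -1.2154e-8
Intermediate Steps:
O(s) = s*(-6 + s) (O(s) = (-6 + s)*s = s*(-6 + s))
r = -11959 (r = 159 - 12118 = -11959)
1/(O(-80)*r) = 1/(-80*(-6 - 80)*(-11959)) = -1/11959/(-80*(-86)) = -1/11959/6880 = (1/6880)*(-1/11959) = -1/82277920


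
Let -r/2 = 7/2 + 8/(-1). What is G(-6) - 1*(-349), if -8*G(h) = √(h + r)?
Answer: 349 - √3/8 ≈ 348.78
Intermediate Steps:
r = 9 (r = -2*(7/2 + 8/(-1)) = -2*(7*(½) + 8*(-1)) = -2*(7/2 - 8) = -2*(-9/2) = 9)
G(h) = -√(9 + h)/8 (G(h) = -√(h + 9)/8 = -√(9 + h)/8)
G(-6) - 1*(-349) = -√(9 - 6)/8 - 1*(-349) = -√3/8 + 349 = 349 - √3/8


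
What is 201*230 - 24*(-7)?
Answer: 46398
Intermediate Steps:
201*230 - 24*(-7) = 46230 + 168 = 46398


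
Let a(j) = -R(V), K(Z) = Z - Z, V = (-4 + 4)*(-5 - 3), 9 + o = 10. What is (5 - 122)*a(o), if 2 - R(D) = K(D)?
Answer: 234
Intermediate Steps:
o = 1 (o = -9 + 10 = 1)
V = 0 (V = 0*(-8) = 0)
K(Z) = 0
R(D) = 2 (R(D) = 2 - 1*0 = 2 + 0 = 2)
a(j) = -2 (a(j) = -1*2 = -2)
(5 - 122)*a(o) = (5 - 122)*(-2) = -117*(-2) = 234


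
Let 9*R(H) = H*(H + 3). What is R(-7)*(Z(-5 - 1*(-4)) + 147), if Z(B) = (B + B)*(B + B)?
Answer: 4228/9 ≈ 469.78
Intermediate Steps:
Z(B) = 4*B² (Z(B) = (2*B)*(2*B) = 4*B²)
R(H) = H*(3 + H)/9 (R(H) = (H*(H + 3))/9 = (H*(3 + H))/9 = H*(3 + H)/9)
R(-7)*(Z(-5 - 1*(-4)) + 147) = ((⅑)*(-7)*(3 - 7))*(4*(-5 - 1*(-4))² + 147) = ((⅑)*(-7)*(-4))*(4*(-5 + 4)² + 147) = 28*(4*(-1)² + 147)/9 = 28*(4*1 + 147)/9 = 28*(4 + 147)/9 = (28/9)*151 = 4228/9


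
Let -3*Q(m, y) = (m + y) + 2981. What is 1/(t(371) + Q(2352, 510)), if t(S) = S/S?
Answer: -3/5840 ≈ -0.00051370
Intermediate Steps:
t(S) = 1
Q(m, y) = -2981/3 - m/3 - y/3 (Q(m, y) = -((m + y) + 2981)/3 = -(2981 + m + y)/3 = -2981/3 - m/3 - y/3)
1/(t(371) + Q(2352, 510)) = 1/(1 + (-2981/3 - 1/3*2352 - 1/3*510)) = 1/(1 + (-2981/3 - 784 - 170)) = 1/(1 - 5843/3) = 1/(-5840/3) = -3/5840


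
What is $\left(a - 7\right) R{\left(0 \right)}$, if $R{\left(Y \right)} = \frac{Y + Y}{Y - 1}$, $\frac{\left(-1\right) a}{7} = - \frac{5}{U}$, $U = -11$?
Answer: $0$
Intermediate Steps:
$a = - \frac{35}{11}$ ($a = - 7 \left(- \frac{5}{-11}\right) = - 7 \left(\left(-5\right) \left(- \frac{1}{11}\right)\right) = \left(-7\right) \frac{5}{11} = - \frac{35}{11} \approx -3.1818$)
$R{\left(Y \right)} = \frac{2 Y}{-1 + Y}$
$\left(a - 7\right) R{\left(0 \right)} = \left(- \frac{35}{11} - 7\right) 2 \cdot 0 \frac{1}{-1 + 0} = - \frac{112 \cdot 2 \cdot 0 \frac{1}{-1}}{11} = - \frac{112 \cdot 2 \cdot 0 \left(-1\right)}{11} = \left(- \frac{112}{11}\right) 0 = 0$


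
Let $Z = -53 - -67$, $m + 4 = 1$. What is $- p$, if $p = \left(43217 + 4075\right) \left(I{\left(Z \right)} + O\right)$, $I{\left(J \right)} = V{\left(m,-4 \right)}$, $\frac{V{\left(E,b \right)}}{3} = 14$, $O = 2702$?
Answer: $-129769248$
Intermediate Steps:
$m = -3$ ($m = -4 + 1 = -3$)
$Z = 14$ ($Z = -53 + 67 = 14$)
$V{\left(E,b \right)} = 42$ ($V{\left(E,b \right)} = 3 \cdot 14 = 42$)
$I{\left(J \right)} = 42$
$p = 129769248$ ($p = \left(43217 + 4075\right) \left(42 + 2702\right) = 47292 \cdot 2744 = 129769248$)
$- p = \left(-1\right) 129769248 = -129769248$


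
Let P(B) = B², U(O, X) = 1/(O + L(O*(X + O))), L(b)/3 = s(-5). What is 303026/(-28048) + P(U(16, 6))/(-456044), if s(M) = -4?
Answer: -138193190897/12791122112 ≈ -10.804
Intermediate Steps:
L(b) = -12 (L(b) = 3*(-4) = -12)
U(O, X) = 1/(-12 + O) (U(O, X) = 1/(O - 12) = 1/(-12 + O))
303026/(-28048) + P(U(16, 6))/(-456044) = 303026/(-28048) + (1/(-12 + 16))²/(-456044) = 303026*(-1/28048) + (1/4)²*(-1/456044) = -151513/14024 + (¼)²*(-1/456044) = -151513/14024 + (1/16)*(-1/456044) = -151513/14024 - 1/7296704 = -138193190897/12791122112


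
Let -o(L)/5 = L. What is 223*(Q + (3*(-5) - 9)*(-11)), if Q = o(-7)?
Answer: 66677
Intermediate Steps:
o(L) = -5*L
Q = 35 (Q = -5*(-7) = 35)
223*(Q + (3*(-5) - 9)*(-11)) = 223*(35 + (3*(-5) - 9)*(-11)) = 223*(35 + (-15 - 9)*(-11)) = 223*(35 - 24*(-11)) = 223*(35 + 264) = 223*299 = 66677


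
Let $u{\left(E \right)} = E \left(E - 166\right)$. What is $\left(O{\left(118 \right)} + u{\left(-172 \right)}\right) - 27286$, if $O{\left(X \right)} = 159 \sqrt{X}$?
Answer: $30850 + 159 \sqrt{118} \approx 32577.0$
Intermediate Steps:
$u{\left(E \right)} = E \left(-166 + E\right)$
$\left(O{\left(118 \right)} + u{\left(-172 \right)}\right) - 27286 = \left(159 \sqrt{118} - 172 \left(-166 - 172\right)\right) - 27286 = \left(159 \sqrt{118} - -58136\right) - 27286 = \left(159 \sqrt{118} + 58136\right) - 27286 = \left(58136 + 159 \sqrt{118}\right) - 27286 = 30850 + 159 \sqrt{118}$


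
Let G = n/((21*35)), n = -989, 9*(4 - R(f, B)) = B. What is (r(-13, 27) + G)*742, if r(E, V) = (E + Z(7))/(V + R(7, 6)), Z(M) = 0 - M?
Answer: -2030642/1365 ≈ -1487.7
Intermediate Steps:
R(f, B) = 4 - B/9
Z(M) = -M
r(E, V) = (-7 + E)/(10/3 + V) (r(E, V) = (E - 1*7)/(V + (4 - ⅑*6)) = (E - 7)/(V + (4 - ⅔)) = (-7 + E)/(V + 10/3) = (-7 + E)/(10/3 + V))
G = -989/735 (G = -989/(21*35) = -989/735 ≈ -1.3456)
(r(-13, 27) + G)*742 = (3*(-7 - 13)/(10 + 3*27) - 989/735)*742 = (3*(-20)/(10 + 81) - 989/735)*742 = (3*(-20)/91 - 989/735)*742 = (3*(1/91)*(-20) - 989/735)*742 = (-60/91 - 989/735)*742 = -19157/9555*742 = -2030642/1365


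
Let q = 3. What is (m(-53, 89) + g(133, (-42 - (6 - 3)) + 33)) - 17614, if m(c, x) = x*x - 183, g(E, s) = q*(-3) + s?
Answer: -9897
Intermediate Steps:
g(E, s) = -9 + s (g(E, s) = 3*(-3) + s = -9 + s)
m(c, x) = -183 + x**2 (m(c, x) = x**2 - 183 = -183 + x**2)
(m(-53, 89) + g(133, (-42 - (6 - 3)) + 33)) - 17614 = ((-183 + 89**2) + (-9 + ((-42 - (6 - 3)) + 33))) - 17614 = ((-183 + 7921) + (-9 + ((-42 - 1*3) + 33))) - 17614 = (7738 + (-9 + ((-42 - 3) + 33))) - 17614 = (7738 + (-9 + (-45 + 33))) - 17614 = (7738 + (-9 - 12)) - 17614 = (7738 - 21) - 17614 = 7717 - 17614 = -9897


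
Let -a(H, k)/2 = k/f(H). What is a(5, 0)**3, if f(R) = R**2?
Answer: 0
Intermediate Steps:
a(H, k) = -2*k/H**2 (a(H, k) = -2*k/(H**2) = -2*k/H**2)
a(5, 0)**3 = (-2*0/5**2)**3 = (-2*0*1/25)**3 = 0**3 = 0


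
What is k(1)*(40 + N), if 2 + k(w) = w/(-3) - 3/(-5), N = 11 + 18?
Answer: -598/5 ≈ -119.60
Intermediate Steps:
N = 29
k(w) = -7/5 - w/3 (k(w) = -2 + (w/(-3) - 3/(-5)) = -2 + (w*(-⅓) - 3*(-⅕)) = -2 + (-w/3 + ⅗) = -2 + (⅗ - w/3) = -7/5 - w/3)
k(1)*(40 + N) = (-7/5 - ⅓*1)*(40 + 29) = (-7/5 - ⅓)*69 = -26/15*69 = -598/5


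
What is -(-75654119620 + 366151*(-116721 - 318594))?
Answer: 235045142185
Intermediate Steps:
-(-75654119620 + 366151*(-116721 - 318594)) = -366151/(1/((-435315 + 294715) - 501335)) = -366151/(1/(-140600 - 501335)) = -366151/(1/(-641935)) = -366151/(-1/641935) = -366151*(-641935) = 235045142185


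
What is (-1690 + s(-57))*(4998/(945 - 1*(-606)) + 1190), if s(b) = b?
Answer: -1077717312/517 ≈ -2.0846e+6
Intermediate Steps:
(-1690 + s(-57))*(4998/(945 - 1*(-606)) + 1190) = (-1690 - 57)*(4998/(945 - 1*(-606)) + 1190) = -1747*(4998/(945 + 606) + 1190) = -1747*(4998/1551 + 1190) = -1747*(4998*(1/1551) + 1190) = -1747*(1666/517 + 1190) = -1747*616896/517 = -1077717312/517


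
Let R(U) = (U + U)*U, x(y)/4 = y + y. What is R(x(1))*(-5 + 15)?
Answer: 1280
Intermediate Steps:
x(y) = 8*y (x(y) = 4*(y + y) = 4*(2*y) = 8*y)
R(U) = 2*U² (R(U) = (2*U)*U = 2*U²)
R(x(1))*(-5 + 15) = (2*(8*1)²)*(-5 + 15) = (2*8²)*10 = (2*64)*10 = 128*10 = 1280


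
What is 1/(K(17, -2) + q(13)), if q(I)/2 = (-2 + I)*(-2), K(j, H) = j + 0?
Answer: -1/27 ≈ -0.037037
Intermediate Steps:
K(j, H) = j
q(I) = 8 - 4*I (q(I) = 2*((-2 + I)*(-2)) = 2*(4 - 2*I) = 8 - 4*I)
1/(K(17, -2) + q(13)) = 1/(17 + (8 - 4*13)) = 1/(17 + (8 - 52)) = 1/(17 - 44) = 1/(-27) = -1/27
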